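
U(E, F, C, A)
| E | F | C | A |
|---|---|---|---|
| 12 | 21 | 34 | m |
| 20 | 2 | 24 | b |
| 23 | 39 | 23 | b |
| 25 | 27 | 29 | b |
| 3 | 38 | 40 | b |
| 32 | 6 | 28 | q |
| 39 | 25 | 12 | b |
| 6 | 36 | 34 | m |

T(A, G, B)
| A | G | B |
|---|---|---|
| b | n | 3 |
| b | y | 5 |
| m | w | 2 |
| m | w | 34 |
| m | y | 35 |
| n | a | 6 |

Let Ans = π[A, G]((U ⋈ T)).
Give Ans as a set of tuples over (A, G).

{(b, n), (b, y), (m, w), (m, y)}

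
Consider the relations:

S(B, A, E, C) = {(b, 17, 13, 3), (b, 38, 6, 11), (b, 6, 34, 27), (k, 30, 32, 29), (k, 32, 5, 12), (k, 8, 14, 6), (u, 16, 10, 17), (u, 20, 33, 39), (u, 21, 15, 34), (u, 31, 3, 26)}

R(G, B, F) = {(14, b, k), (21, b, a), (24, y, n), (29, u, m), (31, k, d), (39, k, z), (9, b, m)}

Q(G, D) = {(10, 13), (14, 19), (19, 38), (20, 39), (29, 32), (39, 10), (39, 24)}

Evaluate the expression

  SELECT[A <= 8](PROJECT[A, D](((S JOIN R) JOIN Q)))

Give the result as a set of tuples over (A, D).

S ⋈ R (natural join on B): {(b, 17, 13, 3, 14, k), (b, 17, 13, 3, 21, a), (b, 17, 13, 3, 9, m), (b, 38, 6, 11, 14, k), (b, 38, 6, 11, 21, a), (b, 38, 6, 11, 9, m), (b, 6, 34, 27, 14, k), (b, 6, 34, 27, 21, a), (b, 6, 34, 27, 9, m), (k, 30, 32, 29, 31, d), (k, 30, 32, 29, 39, z), (k, 32, 5, 12, 31, d), (k, 32, 5, 12, 39, z), (k, 8, 14, 6, 31, d), (k, 8, 14, 6, 39, z), (u, 16, 10, 17, 29, m), (u, 20, 33, 39, 29, m), (u, 21, 15, 34, 29, m), (u, 31, 3, 26, 29, m)}
(S JOIN R) ⋈ Q (natural join on G): {(b, 17, 13, 3, 14, k, 19), (b, 38, 6, 11, 14, k, 19), (b, 6, 34, 27, 14, k, 19), (k, 30, 32, 29, 39, z, 10), (k, 30, 32, 29, 39, z, 24), (k, 32, 5, 12, 39, z, 10), (k, 32, 5, 12, 39, z, 24), (k, 8, 14, 6, 39, z, 10), (k, 8, 14, 6, 39, z, 24), (u, 16, 10, 17, 29, m, 32), (u, 20, 33, 39, 29, m, 32), (u, 21, 15, 34, 29, m, 32), (u, 31, 3, 26, 29, m, 32)}
Keep only column(s) A, D: {(16, 32), (17, 19), (20, 32), (21, 32), (30, 10), (30, 24), (31, 32), (32, 10), (32, 24), (38, 19), (6, 19), (8, 10), (8, 24)}
σ[A <= 8]: keep tuples satisfying A <= 8 → {(6, 19), (8, 10), (8, 24)}

{(6, 19), (8, 10), (8, 24)}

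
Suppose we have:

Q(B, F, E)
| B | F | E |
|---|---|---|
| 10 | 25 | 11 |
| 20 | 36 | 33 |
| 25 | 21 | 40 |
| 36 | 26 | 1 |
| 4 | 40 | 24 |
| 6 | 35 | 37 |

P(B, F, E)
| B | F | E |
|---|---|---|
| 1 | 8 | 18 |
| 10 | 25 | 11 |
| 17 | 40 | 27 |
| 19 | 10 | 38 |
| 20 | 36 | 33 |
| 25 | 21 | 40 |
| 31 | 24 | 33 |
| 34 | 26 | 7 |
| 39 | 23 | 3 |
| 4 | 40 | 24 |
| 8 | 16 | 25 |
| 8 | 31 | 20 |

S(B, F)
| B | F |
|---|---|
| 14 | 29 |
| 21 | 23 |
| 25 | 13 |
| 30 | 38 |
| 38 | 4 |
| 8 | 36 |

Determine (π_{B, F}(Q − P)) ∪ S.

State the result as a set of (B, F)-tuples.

Set difference of the two operands is {(36, 26, 1), (6, 35, 37)}.
π_{B, F} gives {(36, 26), (6, 35)}.
Set union of the two operands is {(14, 29), (21, 23), (25, 13), (30, 38), (36, 26), (38, 4), (6, 35), (8, 36)}.

{(14, 29), (21, 23), (25, 13), (30, 38), (36, 26), (38, 4), (6, 35), (8, 36)}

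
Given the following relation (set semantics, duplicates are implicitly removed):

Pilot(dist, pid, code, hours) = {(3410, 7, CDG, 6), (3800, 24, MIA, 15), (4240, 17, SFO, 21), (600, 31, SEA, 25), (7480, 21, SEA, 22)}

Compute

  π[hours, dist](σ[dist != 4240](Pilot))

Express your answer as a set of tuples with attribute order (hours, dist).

σ[dist != 4240]: keep tuples satisfying dist != 4240 → {(3410, 7, CDG, 6), (3800, 24, MIA, 15), (600, 31, SEA, 25), (7480, 21, SEA, 22)}
Projecting to hours, dist: {(15, 3800), (22, 7480), (25, 600), (6, 3410)}

{(15, 3800), (22, 7480), (25, 600), (6, 3410)}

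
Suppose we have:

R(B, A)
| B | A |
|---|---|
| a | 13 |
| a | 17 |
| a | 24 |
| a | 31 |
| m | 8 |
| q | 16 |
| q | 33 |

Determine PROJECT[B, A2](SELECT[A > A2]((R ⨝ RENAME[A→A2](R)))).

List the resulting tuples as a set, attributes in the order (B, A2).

ρ[A→A2]: schema becomes (B, A2); tuples unchanged.
Joining R and RENAME[A→A2](R) on B yields {(a, 13, 13), (a, 13, 17), (a, 13, 24), (a, 13, 31), (a, 17, 13), (a, 17, 17), (a, 17, 24), (a, 17, 31), (a, 24, 13), (a, 24, 17), (a, 24, 24), (a, 24, 31), (a, 31, 13), (a, 31, 17), (a, 31, 24), (a, 31, 31), (m, 8, 8), (q, 16, 16), (q, 16, 33), (q, 33, 16), (q, 33, 33)}.
Apply σ_{A > A2}; surviving tuples: {(a, 17, 13), (a, 24, 13), (a, 24, 17), (a, 31, 13), (a, 31, 17), (a, 31, 24), (q, 33, 16)}
π_{B, A2} gives {(a, 13), (a, 17), (a, 24), (q, 16)} (3 duplicate(s) eliminated).

{(a, 13), (a, 17), (a, 24), (q, 16)}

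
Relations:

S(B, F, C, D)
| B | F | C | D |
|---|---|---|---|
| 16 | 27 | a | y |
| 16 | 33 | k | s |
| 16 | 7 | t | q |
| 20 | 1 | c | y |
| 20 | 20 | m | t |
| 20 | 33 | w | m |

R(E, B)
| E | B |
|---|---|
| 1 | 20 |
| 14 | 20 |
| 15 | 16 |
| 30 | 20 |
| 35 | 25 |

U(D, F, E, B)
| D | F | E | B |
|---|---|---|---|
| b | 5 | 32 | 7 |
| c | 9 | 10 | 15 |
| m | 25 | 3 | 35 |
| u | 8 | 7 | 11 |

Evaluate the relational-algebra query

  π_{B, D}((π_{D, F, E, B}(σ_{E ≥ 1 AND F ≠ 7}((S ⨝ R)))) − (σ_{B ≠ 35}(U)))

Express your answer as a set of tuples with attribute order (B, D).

Joining S and R on B yields {(16, 27, a, y, 15), (16, 33, k, s, 15), (16, 7, t, q, 15), (20, 1, c, y, 1), (20, 1, c, y, 14), (20, 1, c, y, 30), (20, 20, m, t, 1), (20, 20, m, t, 14), (20, 20, m, t, 30), (20, 33, w, m, 1), (20, 33, w, m, 14), (20, 33, w, m, 30)}.
Selection E ≥ 1 AND F ≠ 7: {(16, 27, a, y, 15), (16, 33, k, s, 15), (20, 1, c, y, 1), (20, 1, c, y, 14), (20, 1, c, y, 30), (20, 20, m, t, 1), (20, 20, m, t, 14), (20, 20, m, t, 30), (20, 33, w, m, 1), (20, 33, w, m, 14), (20, 33, w, m, 30)}
π[D, F, E, B]: project onto (D, F, E, B) → {(m, 33, 1, 20), (m, 33, 14, 20), (m, 33, 30, 20), (s, 33, 15, 16), (t, 20, 1, 20), (t, 20, 14, 20), (t, 20, 30, 20), (y, 1, 1, 20), (y, 1, 14, 20), (y, 1, 30, 20), (y, 27, 15, 16)}
Selection B ≠ 35: {(b, 5, 32, 7), (c, 9, 10, 15), (u, 8, 7, 11)}
Difference: {(m, 33, 1, 20), (m, 33, 14, 20), (m, 33, 30, 20), (s, 33, 15, 16), (t, 20, 1, 20), (t, 20, 14, 20), (t, 20, 30, 20), (y, 1, 1, 20), (y, 1, 14, 20), (y, 1, 30, 20), (y, 27, 15, 16)} with {(b, 5, 32, 7), (c, 9, 10, 15), (u, 8, 7, 11)} → {(m, 33, 1, 20), (m, 33, 14, 20), (m, 33, 30, 20), (s, 33, 15, 16), (t, 20, 1, 20), (t, 20, 14, 20), (t, 20, 30, 20), (y, 1, 1, 20), (y, 1, 14, 20), (y, 1, 30, 20), (y, 27, 15, 16)}
π[B, D]: project onto (B, D) (6 duplicate(s) eliminated) → {(16, s), (16, y), (20, m), (20, t), (20, y)}

{(16, s), (16, y), (20, m), (20, t), (20, y)}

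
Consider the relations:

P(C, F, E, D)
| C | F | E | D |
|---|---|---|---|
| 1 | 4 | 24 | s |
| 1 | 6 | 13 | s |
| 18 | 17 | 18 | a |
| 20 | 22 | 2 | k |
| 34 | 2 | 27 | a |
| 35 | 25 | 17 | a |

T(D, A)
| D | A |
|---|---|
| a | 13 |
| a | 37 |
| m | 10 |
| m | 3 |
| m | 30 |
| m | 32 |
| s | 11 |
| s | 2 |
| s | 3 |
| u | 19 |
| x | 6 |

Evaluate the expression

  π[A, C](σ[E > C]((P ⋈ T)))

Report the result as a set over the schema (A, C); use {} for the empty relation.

{(11, 1), (2, 1), (3, 1)}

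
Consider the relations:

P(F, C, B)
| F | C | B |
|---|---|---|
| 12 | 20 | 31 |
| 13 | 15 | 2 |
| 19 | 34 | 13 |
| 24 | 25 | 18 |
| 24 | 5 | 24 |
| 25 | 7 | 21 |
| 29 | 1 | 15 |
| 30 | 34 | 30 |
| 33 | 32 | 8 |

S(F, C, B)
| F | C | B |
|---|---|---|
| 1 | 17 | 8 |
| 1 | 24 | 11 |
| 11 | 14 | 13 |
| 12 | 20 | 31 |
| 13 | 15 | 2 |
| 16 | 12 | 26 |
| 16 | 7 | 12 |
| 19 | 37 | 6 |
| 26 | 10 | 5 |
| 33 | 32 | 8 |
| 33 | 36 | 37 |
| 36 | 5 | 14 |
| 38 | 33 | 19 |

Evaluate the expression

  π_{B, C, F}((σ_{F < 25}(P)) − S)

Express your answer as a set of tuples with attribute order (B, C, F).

{(13, 34, 19), (18, 25, 24), (24, 5, 24)}

σ[F < 25]: keep tuples satisfying F < 25 → {(12, 20, 31), (13, 15, 2), (19, 34, 13), (24, 25, 18), (24, 5, 24)}
Set difference of the two operands is {(19, 34, 13), (24, 25, 18), (24, 5, 24)}.
Keep only column(s) B, C, F: {(13, 34, 19), (18, 25, 24), (24, 5, 24)}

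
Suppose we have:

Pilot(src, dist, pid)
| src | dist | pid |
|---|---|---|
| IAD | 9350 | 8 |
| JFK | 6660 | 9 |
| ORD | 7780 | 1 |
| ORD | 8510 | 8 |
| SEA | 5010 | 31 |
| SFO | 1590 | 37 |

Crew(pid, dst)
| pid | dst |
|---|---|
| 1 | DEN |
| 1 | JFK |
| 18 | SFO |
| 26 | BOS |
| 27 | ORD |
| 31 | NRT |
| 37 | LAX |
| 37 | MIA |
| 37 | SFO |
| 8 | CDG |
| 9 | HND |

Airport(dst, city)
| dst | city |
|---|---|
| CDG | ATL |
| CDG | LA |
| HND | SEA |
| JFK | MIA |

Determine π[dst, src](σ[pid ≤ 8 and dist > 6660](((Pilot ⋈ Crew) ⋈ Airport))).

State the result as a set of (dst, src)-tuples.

{(CDG, IAD), (CDG, ORD), (JFK, ORD)}

Joining Pilot and Crew on pid yields {(IAD, 9350, 8, CDG), (JFK, 6660, 9, HND), (ORD, 7780, 1, DEN), (ORD, 7780, 1, JFK), (ORD, 8510, 8, CDG), (SEA, 5010, 31, NRT), (SFO, 1590, 37, LAX), (SFO, 1590, 37, MIA), (SFO, 1590, 37, SFO)}.
Joining (Pilot ⋈ Crew) and Airport on dst yields {(IAD, 9350, 8, CDG, ATL), (IAD, 9350, 8, CDG, LA), (JFK, 6660, 9, HND, SEA), (ORD, 7780, 1, JFK, MIA), (ORD, 8510, 8, CDG, ATL), (ORD, 8510, 8, CDG, LA)}.
Filtering on pid ≤ 8 and dist > 6660 leaves {(IAD, 9350, 8, CDG, ATL), (IAD, 9350, 8, CDG, LA), (ORD, 7780, 1, JFK, MIA), (ORD, 8510, 8, CDG, ATL), (ORD, 8510, 8, CDG, LA)}.
π[dst, src]: project onto (dst, src) (2 duplicate(s) eliminated) → {(CDG, IAD), (CDG, ORD), (JFK, ORD)}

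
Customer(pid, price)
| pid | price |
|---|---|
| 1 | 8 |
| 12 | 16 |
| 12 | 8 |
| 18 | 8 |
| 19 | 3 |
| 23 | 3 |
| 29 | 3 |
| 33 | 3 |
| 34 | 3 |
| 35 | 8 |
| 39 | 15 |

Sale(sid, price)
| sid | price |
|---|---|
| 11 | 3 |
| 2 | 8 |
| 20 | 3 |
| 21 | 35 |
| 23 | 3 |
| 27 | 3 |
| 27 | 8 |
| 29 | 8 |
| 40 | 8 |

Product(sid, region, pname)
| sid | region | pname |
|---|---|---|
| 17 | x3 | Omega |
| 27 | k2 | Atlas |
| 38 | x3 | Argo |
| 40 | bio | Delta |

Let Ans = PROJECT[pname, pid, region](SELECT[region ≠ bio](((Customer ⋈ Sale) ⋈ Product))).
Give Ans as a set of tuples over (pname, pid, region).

{(Atlas, 1, k2), (Atlas, 12, k2), (Atlas, 18, k2), (Atlas, 19, k2), (Atlas, 23, k2), (Atlas, 29, k2), (Atlas, 33, k2), (Atlas, 34, k2), (Atlas, 35, k2)}

Joining Customer and Sale on price yields {(1, 8, 2), (1, 8, 27), (1, 8, 29), (1, 8, 40), (12, 8, 2), (12, 8, 27), (12, 8, 29), (12, 8, 40), (18, 8, 2), (18, 8, 27), (18, 8, 29), (18, 8, 40), (19, 3, 11), (19, 3, 20), (19, 3, 23), (19, 3, 27), (23, 3, 11), (23, 3, 20), (23, 3, 23), (23, 3, 27), (29, 3, 11), (29, 3, 20), (29, 3, 23), (29, 3, 27), (33, 3, 11), (33, 3, 20), (33, 3, 23), (33, 3, 27), (34, 3, 11), (34, 3, 20), (34, 3, 23), (34, 3, 27), (35, 8, 2), (35, 8, 27), (35, 8, 29), (35, 8, 40)}.
Joining (Customer ⋈ Sale) and Product on sid yields {(1, 8, 27, k2, Atlas), (1, 8, 40, bio, Delta), (12, 8, 27, k2, Atlas), (12, 8, 40, bio, Delta), (18, 8, 27, k2, Atlas), (18, 8, 40, bio, Delta), (19, 3, 27, k2, Atlas), (23, 3, 27, k2, Atlas), (29, 3, 27, k2, Atlas), (33, 3, 27, k2, Atlas), (34, 3, 27, k2, Atlas), (35, 8, 27, k2, Atlas), (35, 8, 40, bio, Delta)}.
σ[region ≠ bio]: keep tuples satisfying region ≠ bio → {(1, 8, 27, k2, Atlas), (12, 8, 27, k2, Atlas), (18, 8, 27, k2, Atlas), (19, 3, 27, k2, Atlas), (23, 3, 27, k2, Atlas), (29, 3, 27, k2, Atlas), (33, 3, 27, k2, Atlas), (34, 3, 27, k2, Atlas), (35, 8, 27, k2, Atlas)}
π_{pname, pid, region} gives {(Atlas, 1, k2), (Atlas, 12, k2), (Atlas, 18, k2), (Atlas, 19, k2), (Atlas, 23, k2), (Atlas, 29, k2), (Atlas, 33, k2), (Atlas, 34, k2), (Atlas, 35, k2)}.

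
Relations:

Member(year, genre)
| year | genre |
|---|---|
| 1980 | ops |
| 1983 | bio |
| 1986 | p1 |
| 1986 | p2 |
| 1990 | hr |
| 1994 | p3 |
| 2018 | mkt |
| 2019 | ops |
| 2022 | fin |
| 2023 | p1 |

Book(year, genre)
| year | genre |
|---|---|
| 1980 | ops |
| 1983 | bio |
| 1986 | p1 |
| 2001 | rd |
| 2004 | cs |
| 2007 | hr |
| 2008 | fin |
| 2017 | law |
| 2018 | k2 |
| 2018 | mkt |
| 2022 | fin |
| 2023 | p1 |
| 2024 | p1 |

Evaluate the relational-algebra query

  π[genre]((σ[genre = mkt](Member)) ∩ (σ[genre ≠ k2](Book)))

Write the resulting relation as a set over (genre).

{mkt}

Selection genre = mkt: {(2018, mkt)}
Selection genre ≠ k2: {(1980, ops), (1983, bio), (1986, p1), (2001, rd), (2004, cs), (2007, hr), (2008, fin), (2017, law), (2018, mkt), (2022, fin), (2023, p1), (2024, p1)}
Set intersection of the two operands is {(2018, mkt)}.
π[genre]: project onto (genre) → {mkt}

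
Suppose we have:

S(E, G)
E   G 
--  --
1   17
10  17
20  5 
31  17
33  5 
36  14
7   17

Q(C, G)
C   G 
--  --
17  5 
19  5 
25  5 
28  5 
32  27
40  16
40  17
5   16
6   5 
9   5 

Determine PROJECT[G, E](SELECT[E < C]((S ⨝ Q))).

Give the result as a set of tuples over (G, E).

Joining S and Q on G yields {(1, 17, 40), (10, 17, 40), (20, 5, 17), (20, 5, 19), (20, 5, 25), (20, 5, 28), (20, 5, 6), (20, 5, 9), (31, 17, 40), (33, 5, 17), (33, 5, 19), (33, 5, 25), (33, 5, 28), (33, 5, 6), (33, 5, 9), (7, 17, 40)}.
Selection E < C: {(1, 17, 40), (10, 17, 40), (20, 5, 25), (20, 5, 28), (31, 17, 40), (7, 17, 40)}
π_{G, E} gives {(17, 1), (17, 10), (17, 31), (17, 7), (5, 20)} (1 duplicate(s) eliminated).

{(17, 1), (17, 10), (17, 31), (17, 7), (5, 20)}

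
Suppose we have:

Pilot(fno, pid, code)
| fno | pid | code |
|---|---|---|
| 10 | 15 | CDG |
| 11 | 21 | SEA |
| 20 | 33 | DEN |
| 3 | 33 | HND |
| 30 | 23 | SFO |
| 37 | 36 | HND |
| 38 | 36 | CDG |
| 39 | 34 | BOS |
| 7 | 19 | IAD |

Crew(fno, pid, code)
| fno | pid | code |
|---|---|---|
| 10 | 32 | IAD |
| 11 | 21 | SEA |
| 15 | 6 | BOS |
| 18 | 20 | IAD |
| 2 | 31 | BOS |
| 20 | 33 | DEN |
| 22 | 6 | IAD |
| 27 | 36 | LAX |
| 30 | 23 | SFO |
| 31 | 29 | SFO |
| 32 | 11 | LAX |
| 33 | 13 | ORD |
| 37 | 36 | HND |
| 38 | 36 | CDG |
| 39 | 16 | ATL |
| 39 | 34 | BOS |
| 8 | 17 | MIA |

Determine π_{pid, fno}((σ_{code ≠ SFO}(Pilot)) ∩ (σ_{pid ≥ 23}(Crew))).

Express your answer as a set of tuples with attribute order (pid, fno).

Filtering on code ≠ SFO leaves {(10, 15, CDG), (11, 21, SEA), (20, 33, DEN), (3, 33, HND), (37, 36, HND), (38, 36, CDG), (39, 34, BOS), (7, 19, IAD)}.
Filtering on pid ≥ 23 leaves {(10, 32, IAD), (2, 31, BOS), (20, 33, DEN), (27, 36, LAX), (30, 23, SFO), (31, 29, SFO), (37, 36, HND), (38, 36, CDG), (39, 34, BOS)}.
Intersection: {(10, 15, CDG), (11, 21, SEA), (20, 33, DEN), (3, 33, HND), (37, 36, HND), (38, 36, CDG), (39, 34, BOS), (7, 19, IAD)} with {(10, 32, IAD), (2, 31, BOS), (20, 33, DEN), (27, 36, LAX), (30, 23, SFO), (31, 29, SFO), (37, 36, HND), (38, 36, CDG), (39, 34, BOS)} → {(20, 33, DEN), (37, 36, HND), (38, 36, CDG), (39, 34, BOS)}
Projecting to pid, fno: {(33, 20), (34, 39), (36, 37), (36, 38)}

{(33, 20), (34, 39), (36, 37), (36, 38)}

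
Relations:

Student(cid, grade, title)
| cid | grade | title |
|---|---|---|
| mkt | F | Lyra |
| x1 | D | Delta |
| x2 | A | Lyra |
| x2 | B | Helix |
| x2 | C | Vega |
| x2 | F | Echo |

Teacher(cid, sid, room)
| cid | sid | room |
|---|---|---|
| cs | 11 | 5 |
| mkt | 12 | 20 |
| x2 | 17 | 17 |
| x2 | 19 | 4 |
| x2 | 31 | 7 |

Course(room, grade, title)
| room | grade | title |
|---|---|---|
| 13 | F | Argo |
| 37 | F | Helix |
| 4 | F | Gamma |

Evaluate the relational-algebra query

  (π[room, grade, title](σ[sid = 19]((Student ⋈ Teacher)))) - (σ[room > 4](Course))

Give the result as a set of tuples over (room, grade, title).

{(4, A, Lyra), (4, B, Helix), (4, C, Vega), (4, F, Echo)}

Natural join on cid: {(mkt, F, Lyra, 12, 20), (x2, A, Lyra, 17, 17), (x2, A, Lyra, 19, 4), (x2, A, Lyra, 31, 7), (x2, B, Helix, 17, 17), (x2, B, Helix, 19, 4), (x2, B, Helix, 31, 7), (x2, C, Vega, 17, 17), (x2, C, Vega, 19, 4), (x2, C, Vega, 31, 7), (x2, F, Echo, 17, 17), (x2, F, Echo, 19, 4), (x2, F, Echo, 31, 7)}
Apply σ_{sid = 19}; surviving tuples: {(x2, A, Lyra, 19, 4), (x2, B, Helix, 19, 4), (x2, C, Vega, 19, 4), (x2, F, Echo, 19, 4)}
π_{room, grade, title} gives {(4, A, Lyra), (4, B, Helix), (4, C, Vega), (4, F, Echo)}.
Apply σ_{room > 4}; surviving tuples: {(13, F, Argo), (37, F, Helix)}
Set difference of the two operands is {(4, A, Lyra), (4, B, Helix), (4, C, Vega), (4, F, Echo)}.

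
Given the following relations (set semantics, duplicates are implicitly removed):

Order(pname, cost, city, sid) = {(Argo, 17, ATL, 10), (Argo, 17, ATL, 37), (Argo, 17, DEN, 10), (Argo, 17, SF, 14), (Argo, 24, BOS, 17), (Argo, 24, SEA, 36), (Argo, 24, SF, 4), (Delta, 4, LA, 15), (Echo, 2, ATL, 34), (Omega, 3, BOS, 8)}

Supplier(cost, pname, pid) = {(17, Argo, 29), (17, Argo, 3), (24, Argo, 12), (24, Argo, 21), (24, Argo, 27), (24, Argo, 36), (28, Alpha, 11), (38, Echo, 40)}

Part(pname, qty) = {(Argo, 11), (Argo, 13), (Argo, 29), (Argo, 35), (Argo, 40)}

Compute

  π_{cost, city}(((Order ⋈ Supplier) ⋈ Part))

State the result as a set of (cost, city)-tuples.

{(17, ATL), (17, DEN), (17, SF), (24, BOS), (24, SEA), (24, SF)}

Order ⋈ Supplier (natural join on pname, cost): {(Argo, 17, ATL, 10, 29), (Argo, 17, ATL, 10, 3), (Argo, 17, ATL, 37, 29), (Argo, 17, ATL, 37, 3), (Argo, 17, DEN, 10, 29), (Argo, 17, DEN, 10, 3), (Argo, 17, SF, 14, 29), (Argo, 17, SF, 14, 3), (Argo, 24, BOS, 17, 12), (Argo, 24, BOS, 17, 21), (Argo, 24, BOS, 17, 27), (Argo, 24, BOS, 17, 36), (Argo, 24, SEA, 36, 12), (Argo, 24, SEA, 36, 21), (Argo, 24, SEA, 36, 27), (Argo, 24, SEA, 36, 36), (Argo, 24, SF, 4, 12), (Argo, 24, SF, 4, 21), (Argo, 24, SF, 4, 27), (Argo, 24, SF, 4, 36)}
(Order ⋈ Supplier) ⋈ Part (natural join on pname): {(Argo, 17, ATL, 10, 29, 11), (Argo, 17, ATL, 10, 29, 13), (Argo, 17, ATL, 10, 29, 29), (Argo, 17, ATL, 10, 29, 35), (Argo, 17, ATL, 10, 29, 40), (Argo, 17, ATL, 10, 3, 11), (Argo, 17, ATL, 10, 3, 13), (Argo, 17, ATL, 10, 3, 29), (Argo, 17, ATL, 10, 3, 35), (Argo, 17, ATL, 10, 3, 40), (Argo, 17, ATL, 37, 29, 11), (Argo, 17, ATL, 37, 29, 13), (Argo, 17, ATL, 37, 29, 29), (Argo, 17, ATL, 37, 29, 35), (Argo, 17, ATL, 37, 29, 40), (Argo, 17, ATL, 37, 3, 11), (Argo, 17, ATL, 37, 3, 13), (Argo, 17, ATL, 37, 3, 29), (Argo, 17, ATL, 37, 3, 35), (Argo, 17, ATL, 37, 3, 40), (Argo, 17, DEN, 10, 29, 11), (Argo, 17, DEN, 10, 29, 13), (Argo, 17, DEN, 10, 29, 29), (Argo, 17, DEN, 10, 29, 35), (Argo, 17, DEN, 10, 29, 40), (Argo, 17, DEN, 10, 3, 11), (Argo, 17, DEN, 10, 3, 13), (Argo, 17, DEN, 10, 3, 29), (Argo, 17, DEN, 10, 3, 35), (Argo, 17, DEN, 10, 3, 40), (Argo, 17, SF, 14, 29, 11), (Argo, 17, SF, 14, 29, 13), (Argo, 17, SF, 14, 29, 29), (Argo, 17, SF, 14, 29, 35), (Argo, 17, SF, 14, 29, 40), (Argo, 17, SF, 14, 3, 11), (Argo, 17, SF, 14, 3, 13), (Argo, 17, SF, 14, 3, 29), (Argo, 17, SF, 14, 3, 35), (Argo, 17, SF, 14, 3, 40), (Argo, 24, BOS, 17, 12, 11), (Argo, 24, BOS, 17, 12, 13), (Argo, 24, BOS, 17, 12, 29), (Argo, 24, BOS, 17, 12, 35), (Argo, 24, BOS, 17, 12, 40), (Argo, 24, BOS, 17, 21, 11), (Argo, 24, BOS, 17, 21, 13), (Argo, 24, BOS, 17, 21, 29), (Argo, 24, BOS, 17, 21, 35), (Argo, 24, BOS, 17, 21, 40), (Argo, 24, BOS, 17, 27, 11), (Argo, 24, BOS, 17, 27, 13), (Argo, 24, BOS, 17, 27, 29), (Argo, 24, BOS, 17, 27, 35), (Argo, 24, BOS, 17, 27, 40), (Argo, 24, BOS, 17, 36, 11), (Argo, 24, BOS, 17, 36, 13), (Argo, 24, BOS, 17, 36, 29), (Argo, 24, BOS, 17, 36, 35), (Argo, 24, BOS, 17, 36, 40), (Argo, 24, SEA, 36, 12, 11), (Argo, 24, SEA, 36, 12, 13), (Argo, 24, SEA, 36, 12, 29), (Argo, 24, SEA, 36, 12, 35), (Argo, 24, SEA, 36, 12, 40), (Argo, 24, SEA, 36, 21, 11), (Argo, 24, SEA, 36, 21, 13), (Argo, 24, SEA, 36, 21, 29), (Argo, 24, SEA, 36, 21, 35), (Argo, 24, SEA, 36, 21, 40), (Argo, 24, SEA, 36, 27, 11), (Argo, 24, SEA, 36, 27, 13), (Argo, 24, SEA, 36, 27, 29), (Argo, 24, SEA, 36, 27, 35), (Argo, 24, SEA, 36, 27, 40), (Argo, 24, SEA, 36, 36, 11), (Argo, 24, SEA, 36, 36, 13), (Argo, 24, SEA, 36, 36, 29), (Argo, 24, SEA, 36, 36, 35), (Argo, 24, SEA, 36, 36, 40), (Argo, 24, SF, 4, 12, 11), (Argo, 24, SF, 4, 12, 13), (Argo, 24, SF, 4, 12, 29), (Argo, 24, SF, 4, 12, 35), (Argo, 24, SF, 4, 12, 40), (Argo, 24, SF, 4, 21, 11), (Argo, 24, SF, 4, 21, 13), (Argo, 24, SF, 4, 21, 29), (Argo, 24, SF, 4, 21, 35), (Argo, 24, SF, 4, 21, 40), (Argo, 24, SF, 4, 27, 11), (Argo, 24, SF, 4, 27, 13), (Argo, 24, SF, 4, 27, 29), (Argo, 24, SF, 4, 27, 35), (Argo, 24, SF, 4, 27, 40), (Argo, 24, SF, 4, 36, 11), (Argo, 24, SF, 4, 36, 13), (Argo, 24, SF, 4, 36, 29), (Argo, 24, SF, 4, 36, 35), (Argo, 24, SF, 4, 36, 40)}
π[cost, city]: project onto (cost, city) (94 duplicate(s) eliminated) → {(17, ATL), (17, DEN), (17, SF), (24, BOS), (24, SEA), (24, SF)}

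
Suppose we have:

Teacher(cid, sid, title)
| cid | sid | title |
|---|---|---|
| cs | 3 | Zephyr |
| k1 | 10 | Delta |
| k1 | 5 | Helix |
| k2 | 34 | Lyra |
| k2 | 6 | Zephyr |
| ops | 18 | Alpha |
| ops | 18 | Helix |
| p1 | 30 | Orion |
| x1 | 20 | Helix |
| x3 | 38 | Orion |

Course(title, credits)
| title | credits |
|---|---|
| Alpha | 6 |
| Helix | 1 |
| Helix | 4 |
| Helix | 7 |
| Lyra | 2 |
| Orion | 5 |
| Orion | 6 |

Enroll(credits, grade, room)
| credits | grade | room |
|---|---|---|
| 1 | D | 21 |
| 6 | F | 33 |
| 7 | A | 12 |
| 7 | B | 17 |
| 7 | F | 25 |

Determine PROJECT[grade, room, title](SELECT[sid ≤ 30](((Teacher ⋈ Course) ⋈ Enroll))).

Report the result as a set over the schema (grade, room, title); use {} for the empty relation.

Teacher ⋈ Course (natural join on title): {(k1, 5, Helix, 1), (k1, 5, Helix, 4), (k1, 5, Helix, 7), (k2, 34, Lyra, 2), (ops, 18, Alpha, 6), (ops, 18, Helix, 1), (ops, 18, Helix, 4), (ops, 18, Helix, 7), (p1, 30, Orion, 5), (p1, 30, Orion, 6), (x1, 20, Helix, 1), (x1, 20, Helix, 4), (x1, 20, Helix, 7), (x3, 38, Orion, 5), (x3, 38, Orion, 6)}
(Teacher ⋈ Course) ⋈ Enroll (natural join on credits): {(k1, 5, Helix, 1, D, 21), (k1, 5, Helix, 7, A, 12), (k1, 5, Helix, 7, B, 17), (k1, 5, Helix, 7, F, 25), (ops, 18, Alpha, 6, F, 33), (ops, 18, Helix, 1, D, 21), (ops, 18, Helix, 7, A, 12), (ops, 18, Helix, 7, B, 17), (ops, 18, Helix, 7, F, 25), (p1, 30, Orion, 6, F, 33), (x1, 20, Helix, 1, D, 21), (x1, 20, Helix, 7, A, 12), (x1, 20, Helix, 7, B, 17), (x1, 20, Helix, 7, F, 25), (x3, 38, Orion, 6, F, 33)}
Selection sid ≤ 30: {(k1, 5, Helix, 1, D, 21), (k1, 5, Helix, 7, A, 12), (k1, 5, Helix, 7, B, 17), (k1, 5, Helix, 7, F, 25), (ops, 18, Alpha, 6, F, 33), (ops, 18, Helix, 1, D, 21), (ops, 18, Helix, 7, A, 12), (ops, 18, Helix, 7, B, 17), (ops, 18, Helix, 7, F, 25), (p1, 30, Orion, 6, F, 33), (x1, 20, Helix, 1, D, 21), (x1, 20, Helix, 7, A, 12), (x1, 20, Helix, 7, B, 17), (x1, 20, Helix, 7, F, 25)}
Projecting to grade, room, title (8 duplicate(s) eliminated): {(A, 12, Helix), (B, 17, Helix), (D, 21, Helix), (F, 25, Helix), (F, 33, Alpha), (F, 33, Orion)}

{(A, 12, Helix), (B, 17, Helix), (D, 21, Helix), (F, 25, Helix), (F, 33, Alpha), (F, 33, Orion)}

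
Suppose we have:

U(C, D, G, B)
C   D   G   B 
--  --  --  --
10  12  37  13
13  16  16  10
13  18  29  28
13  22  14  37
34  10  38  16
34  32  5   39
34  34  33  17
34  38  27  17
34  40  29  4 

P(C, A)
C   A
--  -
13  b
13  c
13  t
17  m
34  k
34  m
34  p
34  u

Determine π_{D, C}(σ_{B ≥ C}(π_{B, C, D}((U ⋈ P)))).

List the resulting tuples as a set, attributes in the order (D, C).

{(18, 13), (22, 13), (32, 34)}

U ⋈ P (natural join on C): {(13, 16, 16, 10, b), (13, 16, 16, 10, c), (13, 16, 16, 10, t), (13, 18, 29, 28, b), (13, 18, 29, 28, c), (13, 18, 29, 28, t), (13, 22, 14, 37, b), (13, 22, 14, 37, c), (13, 22, 14, 37, t), (34, 10, 38, 16, k), (34, 10, 38, 16, m), (34, 10, 38, 16, p), (34, 10, 38, 16, u), (34, 32, 5, 39, k), (34, 32, 5, 39, m), (34, 32, 5, 39, p), (34, 32, 5, 39, u), (34, 34, 33, 17, k), (34, 34, 33, 17, m), (34, 34, 33, 17, p), (34, 34, 33, 17, u), (34, 38, 27, 17, k), (34, 38, 27, 17, m), (34, 38, 27, 17, p), (34, 38, 27, 17, u), (34, 40, 29, 4, k), (34, 40, 29, 4, m), (34, 40, 29, 4, p), (34, 40, 29, 4, u)}
π_{B, C, D} gives {(10, 13, 16), (16, 34, 10), (17, 34, 34), (17, 34, 38), (28, 13, 18), (37, 13, 22), (39, 34, 32), (4, 34, 40)} (21 duplicate(s) eliminated).
Selection B ≥ C: {(28, 13, 18), (37, 13, 22), (39, 34, 32)}
π_{D, C} gives {(18, 13), (22, 13), (32, 34)}.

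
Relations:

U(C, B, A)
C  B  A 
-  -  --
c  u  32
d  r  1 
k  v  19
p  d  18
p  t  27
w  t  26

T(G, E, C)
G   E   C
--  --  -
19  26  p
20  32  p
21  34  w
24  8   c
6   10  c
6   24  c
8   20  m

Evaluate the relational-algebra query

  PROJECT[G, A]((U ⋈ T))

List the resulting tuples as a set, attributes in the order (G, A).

{(19, 18), (19, 27), (20, 18), (20, 27), (21, 26), (24, 32), (6, 32)}

U ⋈ T (natural join on C): {(c, u, 32, 24, 8), (c, u, 32, 6, 10), (c, u, 32, 6, 24), (p, d, 18, 19, 26), (p, d, 18, 20, 32), (p, t, 27, 19, 26), (p, t, 27, 20, 32), (w, t, 26, 21, 34)}
Projecting to G, A (1 duplicate(s) eliminated): {(19, 18), (19, 27), (20, 18), (20, 27), (21, 26), (24, 32), (6, 32)}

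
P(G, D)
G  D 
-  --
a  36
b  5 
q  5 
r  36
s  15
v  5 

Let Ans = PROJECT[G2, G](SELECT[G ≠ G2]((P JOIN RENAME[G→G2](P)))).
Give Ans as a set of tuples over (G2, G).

{(a, r), (b, q), (b, v), (q, b), (q, v), (r, a), (v, b), (v, q)}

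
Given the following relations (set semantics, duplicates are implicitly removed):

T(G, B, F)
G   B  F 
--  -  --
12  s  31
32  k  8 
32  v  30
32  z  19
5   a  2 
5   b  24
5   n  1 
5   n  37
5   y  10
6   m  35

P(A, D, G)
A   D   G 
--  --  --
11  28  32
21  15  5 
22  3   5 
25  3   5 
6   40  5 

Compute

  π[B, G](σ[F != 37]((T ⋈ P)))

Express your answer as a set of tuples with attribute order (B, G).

{(a, 5), (b, 5), (k, 32), (n, 5), (v, 32), (y, 5), (z, 32)}

Natural join on G: {(32, k, 8, 11, 28), (32, v, 30, 11, 28), (32, z, 19, 11, 28), (5, a, 2, 21, 15), (5, a, 2, 22, 3), (5, a, 2, 25, 3), (5, a, 2, 6, 40), (5, b, 24, 21, 15), (5, b, 24, 22, 3), (5, b, 24, 25, 3), (5, b, 24, 6, 40), (5, n, 1, 21, 15), (5, n, 1, 22, 3), (5, n, 1, 25, 3), (5, n, 1, 6, 40), (5, n, 37, 21, 15), (5, n, 37, 22, 3), (5, n, 37, 25, 3), (5, n, 37, 6, 40), (5, y, 10, 21, 15), (5, y, 10, 22, 3), (5, y, 10, 25, 3), (5, y, 10, 6, 40)}
Filtering on F != 37 leaves {(32, k, 8, 11, 28), (32, v, 30, 11, 28), (32, z, 19, 11, 28), (5, a, 2, 21, 15), (5, a, 2, 22, 3), (5, a, 2, 25, 3), (5, a, 2, 6, 40), (5, b, 24, 21, 15), (5, b, 24, 22, 3), (5, b, 24, 25, 3), (5, b, 24, 6, 40), (5, n, 1, 21, 15), (5, n, 1, 22, 3), (5, n, 1, 25, 3), (5, n, 1, 6, 40), (5, y, 10, 21, 15), (5, y, 10, 22, 3), (5, y, 10, 25, 3), (5, y, 10, 6, 40)}.
Keep only column(s) B, G (12 duplicate(s) eliminated): {(a, 5), (b, 5), (k, 32), (n, 5), (v, 32), (y, 5), (z, 32)}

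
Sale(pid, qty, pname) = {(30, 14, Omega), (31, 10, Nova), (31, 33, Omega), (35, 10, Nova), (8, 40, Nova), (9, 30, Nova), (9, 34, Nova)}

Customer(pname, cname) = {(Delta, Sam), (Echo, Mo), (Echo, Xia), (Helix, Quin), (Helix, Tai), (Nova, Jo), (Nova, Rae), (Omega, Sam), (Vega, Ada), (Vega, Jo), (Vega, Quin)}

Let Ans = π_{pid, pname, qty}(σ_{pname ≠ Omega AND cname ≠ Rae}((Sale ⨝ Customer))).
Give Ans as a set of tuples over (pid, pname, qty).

{(31, Nova, 10), (35, Nova, 10), (8, Nova, 40), (9, Nova, 30), (9, Nova, 34)}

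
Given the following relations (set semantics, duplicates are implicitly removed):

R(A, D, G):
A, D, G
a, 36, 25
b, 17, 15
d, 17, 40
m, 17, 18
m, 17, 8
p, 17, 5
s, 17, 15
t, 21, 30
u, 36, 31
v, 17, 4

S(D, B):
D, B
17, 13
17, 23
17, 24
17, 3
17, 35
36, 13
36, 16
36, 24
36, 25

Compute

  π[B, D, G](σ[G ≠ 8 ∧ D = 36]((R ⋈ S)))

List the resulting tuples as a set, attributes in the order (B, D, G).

{(13, 36, 25), (13, 36, 31), (16, 36, 25), (16, 36, 31), (24, 36, 25), (24, 36, 31), (25, 36, 25), (25, 36, 31)}

R ⋈ S (natural join on D): {(a, 36, 25, 13), (a, 36, 25, 16), (a, 36, 25, 24), (a, 36, 25, 25), (b, 17, 15, 13), (b, 17, 15, 23), (b, 17, 15, 24), (b, 17, 15, 3), (b, 17, 15, 35), (d, 17, 40, 13), (d, 17, 40, 23), (d, 17, 40, 24), (d, 17, 40, 3), (d, 17, 40, 35), (m, 17, 18, 13), (m, 17, 18, 23), (m, 17, 18, 24), (m, 17, 18, 3), (m, 17, 18, 35), (m, 17, 8, 13), (m, 17, 8, 23), (m, 17, 8, 24), (m, 17, 8, 3), (m, 17, 8, 35), (p, 17, 5, 13), (p, 17, 5, 23), (p, 17, 5, 24), (p, 17, 5, 3), (p, 17, 5, 35), (s, 17, 15, 13), (s, 17, 15, 23), (s, 17, 15, 24), (s, 17, 15, 3), (s, 17, 15, 35), (u, 36, 31, 13), (u, 36, 31, 16), (u, 36, 31, 24), (u, 36, 31, 25), (v, 17, 4, 13), (v, 17, 4, 23), (v, 17, 4, 24), (v, 17, 4, 3), (v, 17, 4, 35)}
Filtering on G ≠ 8 ∧ D = 36 leaves {(a, 36, 25, 13), (a, 36, 25, 16), (a, 36, 25, 24), (a, 36, 25, 25), (u, 36, 31, 13), (u, 36, 31, 16), (u, 36, 31, 24), (u, 36, 31, 25)}.
Projecting to B, D, G: {(13, 36, 25), (13, 36, 31), (16, 36, 25), (16, 36, 31), (24, 36, 25), (24, 36, 31), (25, 36, 25), (25, 36, 31)}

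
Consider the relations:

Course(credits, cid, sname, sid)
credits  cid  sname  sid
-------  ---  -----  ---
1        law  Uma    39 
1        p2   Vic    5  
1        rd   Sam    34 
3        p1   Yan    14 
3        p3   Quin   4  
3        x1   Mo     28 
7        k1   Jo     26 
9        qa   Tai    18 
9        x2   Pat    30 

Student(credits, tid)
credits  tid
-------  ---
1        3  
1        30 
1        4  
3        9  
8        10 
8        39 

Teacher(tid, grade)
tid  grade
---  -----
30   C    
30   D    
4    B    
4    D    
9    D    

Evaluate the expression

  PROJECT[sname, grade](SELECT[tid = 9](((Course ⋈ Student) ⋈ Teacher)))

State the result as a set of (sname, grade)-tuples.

{(Mo, D), (Quin, D), (Yan, D)}

Course ⋈ Student (natural join on credits): {(1, law, Uma, 39, 3), (1, law, Uma, 39, 30), (1, law, Uma, 39, 4), (1, p2, Vic, 5, 3), (1, p2, Vic, 5, 30), (1, p2, Vic, 5, 4), (1, rd, Sam, 34, 3), (1, rd, Sam, 34, 30), (1, rd, Sam, 34, 4), (3, p1, Yan, 14, 9), (3, p3, Quin, 4, 9), (3, x1, Mo, 28, 9)}
(Course ⋈ Student) ⋈ Teacher (natural join on tid): {(1, law, Uma, 39, 30, C), (1, law, Uma, 39, 30, D), (1, law, Uma, 39, 4, B), (1, law, Uma, 39, 4, D), (1, p2, Vic, 5, 30, C), (1, p2, Vic, 5, 30, D), (1, p2, Vic, 5, 4, B), (1, p2, Vic, 5, 4, D), (1, rd, Sam, 34, 30, C), (1, rd, Sam, 34, 30, D), (1, rd, Sam, 34, 4, B), (1, rd, Sam, 34, 4, D), (3, p1, Yan, 14, 9, D), (3, p3, Quin, 4, 9, D), (3, x1, Mo, 28, 9, D)}
σ[tid = 9]: keep tuples satisfying tid = 9 → {(3, p1, Yan, 14, 9, D), (3, p3, Quin, 4, 9, D), (3, x1, Mo, 28, 9, D)}
Keep only column(s) sname, grade: {(Mo, D), (Quin, D), (Yan, D)}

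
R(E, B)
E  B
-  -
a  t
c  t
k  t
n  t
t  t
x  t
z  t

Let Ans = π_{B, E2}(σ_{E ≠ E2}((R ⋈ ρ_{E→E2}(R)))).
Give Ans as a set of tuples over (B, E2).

{(t, a), (t, c), (t, k), (t, n), (t, t), (t, x), (t, z)}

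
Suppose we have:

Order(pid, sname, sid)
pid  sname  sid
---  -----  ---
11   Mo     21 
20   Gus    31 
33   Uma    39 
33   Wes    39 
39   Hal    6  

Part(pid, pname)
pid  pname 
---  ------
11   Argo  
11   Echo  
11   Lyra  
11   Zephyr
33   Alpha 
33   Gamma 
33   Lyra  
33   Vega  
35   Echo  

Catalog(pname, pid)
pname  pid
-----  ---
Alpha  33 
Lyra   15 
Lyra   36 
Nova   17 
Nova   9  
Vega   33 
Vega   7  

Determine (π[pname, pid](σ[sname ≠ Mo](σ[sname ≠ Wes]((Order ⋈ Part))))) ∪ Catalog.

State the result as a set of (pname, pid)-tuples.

{(Alpha, 33), (Gamma, 33), (Lyra, 15), (Lyra, 33), (Lyra, 36), (Nova, 17), (Nova, 9), (Vega, 33), (Vega, 7)}

Order ⋈ Part (natural join on pid): {(11, Mo, 21, Argo), (11, Mo, 21, Echo), (11, Mo, 21, Lyra), (11, Mo, 21, Zephyr), (33, Uma, 39, Alpha), (33, Uma, 39, Gamma), (33, Uma, 39, Lyra), (33, Uma, 39, Vega), (33, Wes, 39, Alpha), (33, Wes, 39, Gamma), (33, Wes, 39, Lyra), (33, Wes, 39, Vega)}
Filtering on sname ≠ Wes leaves {(11, Mo, 21, Argo), (11, Mo, 21, Echo), (11, Mo, 21, Lyra), (11, Mo, 21, Zephyr), (33, Uma, 39, Alpha), (33, Uma, 39, Gamma), (33, Uma, 39, Lyra), (33, Uma, 39, Vega)}.
Filtering on sname ≠ Mo leaves {(33, Uma, 39, Alpha), (33, Uma, 39, Gamma), (33, Uma, 39, Lyra), (33, Uma, 39, Vega)}.
Projecting to pname, pid: {(Alpha, 33), (Gamma, 33), (Lyra, 33), (Vega, 33)}
Taking the union: {(Alpha, 33), (Gamma, 33), (Lyra, 15), (Lyra, 33), (Lyra, 36), (Nova, 17), (Nova, 9), (Vega, 33), (Vega, 7)}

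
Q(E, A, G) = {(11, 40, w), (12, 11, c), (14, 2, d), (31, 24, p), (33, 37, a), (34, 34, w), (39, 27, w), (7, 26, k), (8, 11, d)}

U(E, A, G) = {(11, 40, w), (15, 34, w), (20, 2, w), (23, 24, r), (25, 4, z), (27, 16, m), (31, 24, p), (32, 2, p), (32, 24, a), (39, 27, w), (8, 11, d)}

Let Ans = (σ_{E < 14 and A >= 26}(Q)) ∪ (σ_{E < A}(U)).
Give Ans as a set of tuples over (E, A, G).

Selection E < 14 and A >= 26: {(11, 40, w), (7, 26, k)}
Selection E < A: {(11, 40, w), (15, 34, w), (23, 24, r), (8, 11, d)}
Union: {(11, 40, w), (7, 26, k)} with {(11, 40, w), (15, 34, w), (23, 24, r), (8, 11, d)} → {(11, 40, w), (15, 34, w), (23, 24, r), (7, 26, k), (8, 11, d)}

{(11, 40, w), (15, 34, w), (23, 24, r), (7, 26, k), (8, 11, d)}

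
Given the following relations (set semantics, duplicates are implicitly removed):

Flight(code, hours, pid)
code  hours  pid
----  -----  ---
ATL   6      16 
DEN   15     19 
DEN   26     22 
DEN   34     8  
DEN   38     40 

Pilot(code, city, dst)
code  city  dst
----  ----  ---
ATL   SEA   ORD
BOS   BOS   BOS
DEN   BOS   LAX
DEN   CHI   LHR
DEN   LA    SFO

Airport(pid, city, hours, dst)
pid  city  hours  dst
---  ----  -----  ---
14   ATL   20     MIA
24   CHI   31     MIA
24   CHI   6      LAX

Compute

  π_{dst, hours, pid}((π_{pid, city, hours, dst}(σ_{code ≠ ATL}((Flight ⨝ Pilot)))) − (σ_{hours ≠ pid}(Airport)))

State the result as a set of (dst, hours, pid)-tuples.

{(LAX, 15, 19), (LAX, 26, 22), (LAX, 34, 8), (LAX, 38, 40), (LHR, 15, 19), (LHR, 26, 22), (LHR, 34, 8), (LHR, 38, 40), (SFO, 15, 19), (SFO, 26, 22), (SFO, 34, 8), (SFO, 38, 40)}

Flight ⋈ Pilot (natural join on code): {(ATL, 6, 16, SEA, ORD), (DEN, 15, 19, BOS, LAX), (DEN, 15, 19, CHI, LHR), (DEN, 15, 19, LA, SFO), (DEN, 26, 22, BOS, LAX), (DEN, 26, 22, CHI, LHR), (DEN, 26, 22, LA, SFO), (DEN, 34, 8, BOS, LAX), (DEN, 34, 8, CHI, LHR), (DEN, 34, 8, LA, SFO), (DEN, 38, 40, BOS, LAX), (DEN, 38, 40, CHI, LHR), (DEN, 38, 40, LA, SFO)}
σ[code ≠ ATL]: keep tuples satisfying code ≠ ATL → {(DEN, 15, 19, BOS, LAX), (DEN, 15, 19, CHI, LHR), (DEN, 15, 19, LA, SFO), (DEN, 26, 22, BOS, LAX), (DEN, 26, 22, CHI, LHR), (DEN, 26, 22, LA, SFO), (DEN, 34, 8, BOS, LAX), (DEN, 34, 8, CHI, LHR), (DEN, 34, 8, LA, SFO), (DEN, 38, 40, BOS, LAX), (DEN, 38, 40, CHI, LHR), (DEN, 38, 40, LA, SFO)}
Keep only column(s) pid, city, hours, dst: {(19, BOS, 15, LAX), (19, CHI, 15, LHR), (19, LA, 15, SFO), (22, BOS, 26, LAX), (22, CHI, 26, LHR), (22, LA, 26, SFO), (40, BOS, 38, LAX), (40, CHI, 38, LHR), (40, LA, 38, SFO), (8, BOS, 34, LAX), (8, CHI, 34, LHR), (8, LA, 34, SFO)}
σ[hours ≠ pid]: keep tuples satisfying hours ≠ pid → {(14, ATL, 20, MIA), (24, CHI, 31, MIA), (24, CHI, 6, LAX)}
Set difference of the two operands is {(19, BOS, 15, LAX), (19, CHI, 15, LHR), (19, LA, 15, SFO), (22, BOS, 26, LAX), (22, CHI, 26, LHR), (22, LA, 26, SFO), (40, BOS, 38, LAX), (40, CHI, 38, LHR), (40, LA, 38, SFO), (8, BOS, 34, LAX), (8, CHI, 34, LHR), (8, LA, 34, SFO)}.
Keep only column(s) dst, hours, pid: {(LAX, 15, 19), (LAX, 26, 22), (LAX, 34, 8), (LAX, 38, 40), (LHR, 15, 19), (LHR, 26, 22), (LHR, 34, 8), (LHR, 38, 40), (SFO, 15, 19), (SFO, 26, 22), (SFO, 34, 8), (SFO, 38, 40)}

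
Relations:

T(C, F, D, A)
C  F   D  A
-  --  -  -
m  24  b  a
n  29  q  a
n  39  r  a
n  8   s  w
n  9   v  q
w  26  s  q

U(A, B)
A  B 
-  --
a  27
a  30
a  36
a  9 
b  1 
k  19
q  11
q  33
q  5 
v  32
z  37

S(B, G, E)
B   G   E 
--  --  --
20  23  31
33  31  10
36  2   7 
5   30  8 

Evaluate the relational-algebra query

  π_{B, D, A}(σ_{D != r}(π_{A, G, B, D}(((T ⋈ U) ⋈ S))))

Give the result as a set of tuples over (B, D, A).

{(33, s, q), (33, v, q), (36, b, a), (36, q, a), (5, s, q), (5, v, q)}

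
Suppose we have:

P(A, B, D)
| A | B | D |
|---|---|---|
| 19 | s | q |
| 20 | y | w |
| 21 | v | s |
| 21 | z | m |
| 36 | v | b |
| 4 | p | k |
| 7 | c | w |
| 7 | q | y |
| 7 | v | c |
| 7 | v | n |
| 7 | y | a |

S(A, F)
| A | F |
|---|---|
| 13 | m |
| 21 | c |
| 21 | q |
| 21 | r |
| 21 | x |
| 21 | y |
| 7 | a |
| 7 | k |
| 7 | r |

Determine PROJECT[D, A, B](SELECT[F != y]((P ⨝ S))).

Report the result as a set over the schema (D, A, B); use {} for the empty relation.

{(a, 7, y), (c, 7, v), (m, 21, z), (n, 7, v), (s, 21, v), (w, 7, c), (y, 7, q)}

Joining P and S on A yields {(21, v, s, c), (21, v, s, q), (21, v, s, r), (21, v, s, x), (21, v, s, y), (21, z, m, c), (21, z, m, q), (21, z, m, r), (21, z, m, x), (21, z, m, y), (7, c, w, a), (7, c, w, k), (7, c, w, r), (7, q, y, a), (7, q, y, k), (7, q, y, r), (7, v, c, a), (7, v, c, k), (7, v, c, r), (7, v, n, a), (7, v, n, k), (7, v, n, r), (7, y, a, a), (7, y, a, k), (7, y, a, r)}.
Apply σ_{F != y}; surviving tuples: {(21, v, s, c), (21, v, s, q), (21, v, s, r), (21, v, s, x), (21, z, m, c), (21, z, m, q), (21, z, m, r), (21, z, m, x), (7, c, w, a), (7, c, w, k), (7, c, w, r), (7, q, y, a), (7, q, y, k), (7, q, y, r), (7, v, c, a), (7, v, c, k), (7, v, c, r), (7, v, n, a), (7, v, n, k), (7, v, n, r), (7, y, a, a), (7, y, a, k), (7, y, a, r)}
Keep only column(s) D, A, B (16 duplicate(s) eliminated): {(a, 7, y), (c, 7, v), (m, 21, z), (n, 7, v), (s, 21, v), (w, 7, c), (y, 7, q)}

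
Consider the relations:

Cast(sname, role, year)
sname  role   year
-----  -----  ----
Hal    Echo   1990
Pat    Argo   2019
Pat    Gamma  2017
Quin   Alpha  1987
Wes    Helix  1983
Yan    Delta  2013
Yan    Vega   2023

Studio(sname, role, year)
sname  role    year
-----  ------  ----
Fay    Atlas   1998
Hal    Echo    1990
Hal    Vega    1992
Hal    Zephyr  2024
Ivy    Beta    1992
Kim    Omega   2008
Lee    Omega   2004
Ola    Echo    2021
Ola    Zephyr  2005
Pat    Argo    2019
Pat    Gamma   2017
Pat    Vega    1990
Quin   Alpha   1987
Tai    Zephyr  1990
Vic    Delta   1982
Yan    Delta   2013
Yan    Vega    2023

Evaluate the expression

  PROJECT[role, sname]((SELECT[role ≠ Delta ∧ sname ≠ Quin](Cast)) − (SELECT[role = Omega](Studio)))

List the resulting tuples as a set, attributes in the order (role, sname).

{(Argo, Pat), (Echo, Hal), (Gamma, Pat), (Helix, Wes), (Vega, Yan)}

σ[role ≠ Delta ∧ sname ≠ Quin]: keep tuples satisfying role ≠ Delta ∧ sname ≠ Quin → {(Hal, Echo, 1990), (Pat, Argo, 2019), (Pat, Gamma, 2017), (Wes, Helix, 1983), (Yan, Vega, 2023)}
σ[role = Omega]: keep tuples satisfying role = Omega → {(Kim, Omega, 2008), (Lee, Omega, 2004)}
Set difference of the two operands is {(Hal, Echo, 1990), (Pat, Argo, 2019), (Pat, Gamma, 2017), (Wes, Helix, 1983), (Yan, Vega, 2023)}.
π[role, sname]: project onto (role, sname) → {(Argo, Pat), (Echo, Hal), (Gamma, Pat), (Helix, Wes), (Vega, Yan)}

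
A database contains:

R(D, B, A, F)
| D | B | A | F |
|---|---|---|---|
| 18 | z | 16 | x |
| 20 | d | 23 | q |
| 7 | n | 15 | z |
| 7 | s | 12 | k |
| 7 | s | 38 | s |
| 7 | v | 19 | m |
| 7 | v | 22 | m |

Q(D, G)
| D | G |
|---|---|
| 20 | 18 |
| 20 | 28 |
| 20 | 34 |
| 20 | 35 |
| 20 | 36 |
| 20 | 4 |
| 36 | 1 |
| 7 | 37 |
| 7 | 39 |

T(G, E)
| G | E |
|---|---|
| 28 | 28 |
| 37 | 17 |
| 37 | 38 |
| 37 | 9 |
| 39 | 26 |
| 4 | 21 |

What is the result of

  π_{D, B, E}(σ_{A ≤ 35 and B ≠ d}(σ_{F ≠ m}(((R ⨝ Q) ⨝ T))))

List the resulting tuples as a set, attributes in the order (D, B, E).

{(7, n, 17), (7, n, 26), (7, n, 38), (7, n, 9), (7, s, 17), (7, s, 26), (7, s, 38), (7, s, 9)}

Natural join on D: {(20, d, 23, q, 18), (20, d, 23, q, 28), (20, d, 23, q, 34), (20, d, 23, q, 35), (20, d, 23, q, 36), (20, d, 23, q, 4), (7, n, 15, z, 37), (7, n, 15, z, 39), (7, s, 12, k, 37), (7, s, 12, k, 39), (7, s, 38, s, 37), (7, s, 38, s, 39), (7, v, 19, m, 37), (7, v, 19, m, 39), (7, v, 22, m, 37), (7, v, 22, m, 39)}
Natural join on G: {(20, d, 23, q, 28, 28), (20, d, 23, q, 4, 21), (7, n, 15, z, 37, 17), (7, n, 15, z, 37, 38), (7, n, 15, z, 37, 9), (7, n, 15, z, 39, 26), (7, s, 12, k, 37, 17), (7, s, 12, k, 37, 38), (7, s, 12, k, 37, 9), (7, s, 12, k, 39, 26), (7, s, 38, s, 37, 17), (7, s, 38, s, 37, 38), (7, s, 38, s, 37, 9), (7, s, 38, s, 39, 26), (7, v, 19, m, 37, 17), (7, v, 19, m, 37, 38), (7, v, 19, m, 37, 9), (7, v, 19, m, 39, 26), (7, v, 22, m, 37, 17), (7, v, 22, m, 37, 38), (7, v, 22, m, 37, 9), (7, v, 22, m, 39, 26)}
Filtering on F ≠ m leaves {(20, d, 23, q, 28, 28), (20, d, 23, q, 4, 21), (7, n, 15, z, 37, 17), (7, n, 15, z, 37, 38), (7, n, 15, z, 37, 9), (7, n, 15, z, 39, 26), (7, s, 12, k, 37, 17), (7, s, 12, k, 37, 38), (7, s, 12, k, 37, 9), (7, s, 12, k, 39, 26), (7, s, 38, s, 37, 17), (7, s, 38, s, 37, 38), (7, s, 38, s, 37, 9), (7, s, 38, s, 39, 26)}.
Filtering on A ≤ 35 and B ≠ d leaves {(7, n, 15, z, 37, 17), (7, n, 15, z, 37, 38), (7, n, 15, z, 37, 9), (7, n, 15, z, 39, 26), (7, s, 12, k, 37, 17), (7, s, 12, k, 37, 38), (7, s, 12, k, 37, 9), (7, s, 12, k, 39, 26)}.
π_{D, B, E} gives {(7, n, 17), (7, n, 26), (7, n, 38), (7, n, 9), (7, s, 17), (7, s, 26), (7, s, 38), (7, s, 9)}.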